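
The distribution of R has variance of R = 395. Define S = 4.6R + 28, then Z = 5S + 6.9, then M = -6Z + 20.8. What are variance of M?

variance of S = 4.6²·395 = 8358.2.
variance of Z = 5²·8358.2 = 208955.
variance of M = (-6)²·208955 = 7522380.

variance of M = 7522380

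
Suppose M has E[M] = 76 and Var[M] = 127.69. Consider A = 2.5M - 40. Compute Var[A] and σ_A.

Var[A] = 798.0625, σ_A = 28.25

A = 2.5M - 40 is linear with a = 2.5, b = -40.
Var[A] = a²·Var[M] = 2.5²·127.69 = 798.0625 (the additive constant -40 does not affect variance).
σ_M = √127.69 = 11.3.
σ_A = |a|·σ_M = |2.5|·11.3 = 28.25.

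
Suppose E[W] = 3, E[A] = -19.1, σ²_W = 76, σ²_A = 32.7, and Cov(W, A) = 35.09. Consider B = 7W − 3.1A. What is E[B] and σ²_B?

E[B] = 80.21, σ²_B = 2515.341

E[B] = 7·E[W] + (-3.1)·E[A] = 7·3 + (-3.1)·(-19.1) = 80.21.
σ²_B = a²·σ²_W + b²·σ²_A + 2ab·Cov(W, A) with a = 7, b = -3.1.
= 7²·76 + (-3.1)²·32.7 + 2·7·(-3.1)·35.09
= 3724 + 314.247 + (-1522.906) = 2515.341.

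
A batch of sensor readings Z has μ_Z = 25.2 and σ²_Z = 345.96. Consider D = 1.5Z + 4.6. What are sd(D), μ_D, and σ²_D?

sd(D) = 27.9, μ_D = 42.4, σ²_D = 778.41

D = 1.5Z + 4.6 is linear with a = 1.5, b = 4.6.
sd(Z) = √345.96 = 18.6.
sd(D) = |a|·sd(Z) = |1.5|·18.6 = 27.9.
μ_D = a·μ_Z + b = 1.5·25.2 + 4.6 = 42.4.
σ²_D = a²·σ²_Z = 1.5²·345.96 = 778.41 (the additive constant 4.6 does not affect variance).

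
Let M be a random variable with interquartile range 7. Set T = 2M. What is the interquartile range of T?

IQR(T) = 14

Under T = aM + b, IQR(T) = |a|·IQR(M) = |2|·7 = 14 (shifts cancel; spread scales by |a|).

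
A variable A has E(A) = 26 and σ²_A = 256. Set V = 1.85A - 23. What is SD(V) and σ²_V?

V = 1.85A - 23 is linear with a = 1.85, b = -23.
SD(A) = √256 = 16.
SD(V) = |a|·SD(A) = |1.85|·16 = 29.6.
σ²_V = a²·σ²_A = 1.85²·256 = 876.16 (the additive constant -23 does not affect variance).

SD(V) = 29.6, σ²_V = 876.16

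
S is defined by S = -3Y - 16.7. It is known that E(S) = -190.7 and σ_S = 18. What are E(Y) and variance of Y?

From S = -3Y - 16.7: E(S) = a·E(Y) + b, so E(Y) = (E(S) − b)/a = (-190.7 − (-16.7))/(-3) = 58.
variance of S = 18² = 324.
variance of S = a²·variance of Y, so variance of Y = 324/(-3)² = 36.

E(Y) = 58, variance of Y = 36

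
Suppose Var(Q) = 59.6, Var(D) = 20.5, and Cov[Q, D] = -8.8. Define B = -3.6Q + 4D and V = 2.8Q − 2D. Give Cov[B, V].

Cov[B, V] = -926.688

By bilinearity, Cov[B, V] = ac·Var(Q) + bd·Var(D) + (ad+bc)·Cov[Q, D], with a=-3.6, b=4, c=2.8, d=-2.
ac·Var(Q) = (-3.6)·2.8·59.6 = -600.768
bd·Var(D) = 4·(-2)·20.5 = -164
(ad+bc)·Cov[Q, D] = (18.4)·(-8.8) = -161.92
Cov[B, V] = -600.768 + (-164) + (-161.92) = -926.688.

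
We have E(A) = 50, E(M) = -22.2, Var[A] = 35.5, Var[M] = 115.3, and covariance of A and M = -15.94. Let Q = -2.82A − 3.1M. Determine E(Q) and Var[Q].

E(Q) = -72.18, Var[Q] = 1111.64824

E(Q) = (-2.82)·E(A) + (-3.1)·E(M) = (-2.82)·50 + (-3.1)·(-22.2) = -72.18.
Var[Q] = a²·Var[A] + b²·Var[M] + 2ab·covariance of A and M with a = -2.82, b = -3.1.
= (-2.82)²·35.5 + (-3.1)²·115.3 + 2·(-2.82)·(-3.1)·(-15.94)
= 282.3102 + 1108.033 + (-278.69496) = 1111.64824.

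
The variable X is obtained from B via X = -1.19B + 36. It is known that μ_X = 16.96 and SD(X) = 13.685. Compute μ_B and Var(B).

From X = -1.19B + 36: μ_X = a·μ_B + b, so μ_B = (μ_X − b)/a = (16.96 − 36)/(-1.19) = 16.
Var(X) = 13.685² = 187.279225.
Var(X) = a²·Var(B), so Var(B) = 187.279225/(-1.19)² = 132.25.

μ_B = 16, Var(B) = 132.25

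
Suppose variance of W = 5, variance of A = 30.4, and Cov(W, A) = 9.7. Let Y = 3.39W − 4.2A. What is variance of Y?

variance of Y = 317.4993

variance of Y = a²·variance of W + b²·variance of A + 2ab·Cov(W, A) with a = 3.39, b = -4.2.
= 3.39²·5 + (-4.2)²·30.4 + 2·3.39·(-4.2)·9.7
= 57.4605 + 536.256 + (-276.2172) = 317.4993.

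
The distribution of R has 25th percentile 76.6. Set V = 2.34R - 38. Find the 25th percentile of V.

Since a = 2.34 > 0 the transformation is increasing, so the 25th percentile of V = a·(P_{25} of R) + b = 2.34·76.6 + (-38) = 141.244.

25th percentile of V = 141.244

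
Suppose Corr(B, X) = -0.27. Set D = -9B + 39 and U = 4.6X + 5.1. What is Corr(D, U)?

Linear rescalings preserve |correlation|; the slopes -9 and 4.6 have opposite signs, so the correlation flips sign: Corr(D, U) = −Corr(B, X) = 0.27.

Corr(D, U) = 0.27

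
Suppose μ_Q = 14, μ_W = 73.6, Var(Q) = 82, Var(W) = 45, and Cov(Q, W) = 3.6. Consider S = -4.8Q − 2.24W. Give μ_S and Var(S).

μ_S = -232.064, Var(S) = 2192.4864

μ_S = (-4.8)·μ_Q + (-2.24)·μ_W = (-4.8)·14 + (-2.24)·73.6 = -232.064.
Var(S) = a²·Var(Q) + b²·Var(W) + 2ab·Cov(Q, W) with a = -4.8, b = -2.24.
= (-4.8)²·82 + (-2.24)²·45 + 2·(-4.8)·(-2.24)·3.6
= 1889.28 + 225.792 + 77.4144 = 2192.4864.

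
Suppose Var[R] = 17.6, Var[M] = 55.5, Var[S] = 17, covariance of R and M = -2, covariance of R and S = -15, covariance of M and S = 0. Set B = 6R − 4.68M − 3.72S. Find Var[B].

Var[B] = 2866.356

Var[B] = a²·Var[R] + b²·Var[M] + c²·Var[S] + 2ab·covariance of R and M + 2ac·covariance of R and S + 2bc·covariance of M and S, with a = 6, b = -4.68, c = -3.72.
= 633.6 + 1215.5832 + 235.2528 + 112.32 + 669.6 + 0
= 2866.356.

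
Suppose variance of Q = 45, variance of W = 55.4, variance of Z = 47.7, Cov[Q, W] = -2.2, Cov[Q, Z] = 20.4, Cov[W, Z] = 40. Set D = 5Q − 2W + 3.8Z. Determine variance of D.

variance of D = 2246.588

variance of D = a²·variance of Q + b²·variance of W + c²·variance of Z + 2ab·Cov[Q, W] + 2ac·Cov[Q, Z] + 2bc·Cov[W, Z], with a = 5, b = -2, c = 3.8.
= 1125 + 221.6 + 688.788 + 44 + 775.2 + (-608)
= 2246.588.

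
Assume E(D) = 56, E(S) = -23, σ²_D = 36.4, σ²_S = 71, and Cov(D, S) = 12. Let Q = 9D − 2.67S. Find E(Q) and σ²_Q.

E(Q) = 9·E(D) + (-2.67)·E(S) = 9·56 + (-2.67)·(-23) = 565.41.
σ²_Q = a²·σ²_D + b²·σ²_S + 2ab·Cov(D, S) with a = 9, b = -2.67.
= 9²·36.4 + (-2.67)²·71 + 2·9·(-2.67)·12
= 2948.4 + 506.1519 + (-576.72) = 2877.8319.

E(Q) = 565.41, σ²_Q = 2877.8319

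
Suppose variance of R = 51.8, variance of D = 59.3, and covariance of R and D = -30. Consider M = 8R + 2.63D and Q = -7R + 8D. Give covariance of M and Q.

By bilinearity, covariance of M and Q = ac·variance of R + bd·variance of D + (ad+bc)·covariance of R and D, with a=8, b=2.63, c=-7, d=8.
ac·variance of R = 8·(-7)·51.8 = -2900.8
bd·variance of D = 2.63·8·59.3 = 1247.672
(ad+bc)·covariance of R and D = (45.59)·(-30) = -1367.7
covariance of M and Q = -2900.8 + 1247.672 + (-1367.7) = -3020.828.

covariance of M and Q = -3020.828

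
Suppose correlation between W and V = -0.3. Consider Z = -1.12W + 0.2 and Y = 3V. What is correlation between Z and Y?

correlation between Z and Y = 0.3

Linear rescalings preserve |correlation|; the slopes -1.12 and 3 have opposite signs, so the correlation flips sign: correlation between Z and Y = −correlation between W and V = 0.3.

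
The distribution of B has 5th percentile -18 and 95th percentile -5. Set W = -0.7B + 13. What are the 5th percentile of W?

Since a = -0.7 < 0 the transformation is decreasing, reversing order: the 5th percentile of W corresponds to the 95th percentile of B.
So P_{5}(W) = a·P_{95}(B) + b = (-0.7)·(-5) + 13 = 16.5.

5th percentile of W = 16.5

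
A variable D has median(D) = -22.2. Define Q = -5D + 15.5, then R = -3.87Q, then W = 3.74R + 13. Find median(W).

median(W) = -1817.9357

median(Q) = (-5)·(-22.2) + 15.5 = 126.5.
median(R) = (-3.87)·126.5 = -489.555.
median(W) = 3.74·(-489.555) + 13 = -1817.9357.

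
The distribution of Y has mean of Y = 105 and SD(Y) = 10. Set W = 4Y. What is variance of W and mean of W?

variance of W = 1600, mean of W = 420

W = 4Y is linear with a = 4, b = 0.
variance of Y = 10² = 100.
variance of W = a²·variance of Y = 4²·100 = 1600.
mean of W = a·mean of Y + b = 4·105 = 420.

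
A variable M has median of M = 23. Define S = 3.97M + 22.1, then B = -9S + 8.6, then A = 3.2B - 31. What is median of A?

median of A = -3269.688

median of S = 3.97·23 + 22.1 = 113.41.
median of B = (-9)·113.41 + 8.6 = -1012.09.
median of A = 3.2·(-1012.09) + (-31) = -3269.688.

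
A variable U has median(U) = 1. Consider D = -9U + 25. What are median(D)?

median(D) = 16

A linear map preserves order up to sign, so median(D) = a·median(U) + b = (-9)·1 + 25 = 16.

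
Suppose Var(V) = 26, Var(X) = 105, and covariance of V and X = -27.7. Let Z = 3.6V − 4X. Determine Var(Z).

Var(Z) = 2814.72

Var(Z) = a²·Var(V) + b²·Var(X) + 2ab·covariance of V and X with a = 3.6, b = -4.
= 3.6²·26 + (-4)²·105 + 2·3.6·(-4)·(-27.7)
= 336.96 + 1680 + 797.76 = 2814.72.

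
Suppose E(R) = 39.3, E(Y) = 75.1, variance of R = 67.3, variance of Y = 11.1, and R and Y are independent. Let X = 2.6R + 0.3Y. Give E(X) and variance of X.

E(X) = 2.6·E(R) + 0.3·E(Y) = 2.6·39.3 + 0.3·75.1 = 124.71.
variance of X = a²·variance of R + b²·variance of Y + 2ab·Cov(R, Y) with a = 2.6, b = 0.3.
Independence gives Cov(R, Y) = 0.
= 2.6²·67.3 + 0.3²·11.1 + 2·2.6·0.3·0
= 454.948 + 0.999 + 0 = 455.947.

E(X) = 124.71, variance of X = 455.947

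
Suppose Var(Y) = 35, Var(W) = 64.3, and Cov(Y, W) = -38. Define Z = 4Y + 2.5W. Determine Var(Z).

Var(Z) = 201.875

Var(Z) = a²·Var(Y) + b²·Var(W) + 2ab·Cov(Y, W) with a = 4, b = 2.5.
= 4²·35 + 2.5²·64.3 + 2·4·2.5·(-38)
= 560 + 401.875 + (-760) = 201.875.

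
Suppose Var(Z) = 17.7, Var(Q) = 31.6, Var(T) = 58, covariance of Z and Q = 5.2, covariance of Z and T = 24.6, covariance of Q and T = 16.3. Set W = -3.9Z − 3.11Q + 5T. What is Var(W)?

Var(W) = 684.66696

Var(W) = a²·Var(Z) + b²·Var(Q) + c²·Var(T) + 2ab·covariance of Z and Q + 2ac·covariance of Z and T + 2bc·covariance of Q and T, with a = -3.9, b = -3.11, c = 5.
= 269.217 + 305.63836 + 1450 + 126.1416 + (-959.4) + (-506.93)
= 684.66696.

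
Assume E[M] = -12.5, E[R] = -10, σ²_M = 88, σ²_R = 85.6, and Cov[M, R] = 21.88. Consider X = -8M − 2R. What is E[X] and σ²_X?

E[X] = 120, σ²_X = 6674.56

E[X] = (-8)·E[M] + (-2)·E[R] = (-8)·(-12.5) + (-2)·(-10) = 120.
σ²_X = a²·σ²_M + b²·σ²_R + 2ab·Cov[M, R] with a = -8, b = -2.
= (-8)²·88 + (-2)²·85.6 + 2·(-8)·(-2)·21.88
= 5632 + 342.4 + 700.16 = 6674.56.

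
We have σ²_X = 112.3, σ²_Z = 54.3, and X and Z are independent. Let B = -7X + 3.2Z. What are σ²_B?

σ²_B = 6058.732

σ²_B = a²·σ²_X + b²·σ²_Z + 2ab·covariance of X and Z with a = -7, b = 3.2.
Independence gives covariance of X and Z = 0.
= (-7)²·112.3 + 3.2²·54.3 + 2·(-7)·3.2·0
= 5502.7 + 556.032 + 0 = 6058.732.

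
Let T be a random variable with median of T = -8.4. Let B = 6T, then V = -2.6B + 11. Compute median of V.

median of B = 6·(-8.4) = -50.4.
median of V = (-2.6)·(-50.4) + 11 = 142.04.

median of V = 142.04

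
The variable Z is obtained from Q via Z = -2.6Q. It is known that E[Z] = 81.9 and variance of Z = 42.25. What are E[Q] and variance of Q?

E[Q] = -31.5, variance of Q = 6.25

From Z = -2.6Q: E[Z] = a·E[Q] + b, so E[Q] = (E[Z] − b)/a = (81.9 − 0)/(-2.6) = -31.5.
variance of Z = a²·variance of Q, so variance of Q = 42.25/(-2.6)² = 6.25.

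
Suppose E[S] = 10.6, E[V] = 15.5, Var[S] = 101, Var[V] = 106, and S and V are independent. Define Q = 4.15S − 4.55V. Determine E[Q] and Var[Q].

E[Q] = 4.15·E[S] + (-4.55)·E[V] = 4.15·10.6 + (-4.55)·15.5 = -26.535.
Var[Q] = a²·Var[S] + b²·Var[V] + 2ab·Cov[S, V] with a = 4.15, b = -4.55.
Independence gives Cov[S, V] = 0.
= 4.15²·101 + (-4.55)²·106 + 2·4.15·(-4.55)·0
= 1739.4725 + 2194.465 + 0 = 3933.9375.

E[Q] = -26.535, Var[Q] = 3933.9375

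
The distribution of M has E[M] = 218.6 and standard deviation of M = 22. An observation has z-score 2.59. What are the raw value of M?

M = E[M] + z·standard deviation of M = 218.6 + 2.59·22 = 275.58.

M = 275.58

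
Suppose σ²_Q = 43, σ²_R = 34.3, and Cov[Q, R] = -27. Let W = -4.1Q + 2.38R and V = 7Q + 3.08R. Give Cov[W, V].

Cov[W, V] = -1091.53128

By bilinearity, Cov[W, V] = ac·σ²_Q + bd·σ²_R + (ad+bc)·Cov[Q, R], with a=-4.1, b=2.38, c=7, d=3.08.
ac·σ²_Q = (-4.1)·7·43 = -1234.1
bd·σ²_R = 2.38·3.08·34.3 = 251.43272
(ad+bc)·Cov[Q, R] = (4.032)·(-27) = -108.864
Cov[W, V] = -1234.1 + 251.43272 + (-108.864) = -1091.53128.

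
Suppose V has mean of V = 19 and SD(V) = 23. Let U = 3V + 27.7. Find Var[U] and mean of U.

U = 3V + 27.7 is linear with a = 3, b = 27.7.
Var[V] = 23² = 529.
Var[U] = a²·Var[V] = 3²·529 = 4761 (the additive constant 27.7 does not affect variance).
mean of U = a·mean of V + b = 3·19 + 27.7 = 84.7.

Var[U] = 4761, mean of U = 84.7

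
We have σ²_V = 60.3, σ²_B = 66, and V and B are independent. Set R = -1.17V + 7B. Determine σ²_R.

σ²_R = a²·σ²_V + b²·σ²_B + 2ab·Cov(V, B) with a = -1.17, b = 7.
Independence gives Cov(V, B) = 0.
= (-1.17)²·60.3 + 7²·66 + 2·(-1.17)·7·0
= 82.54467 + 3234 + 0 = 3316.54467.

σ²_R = 3316.54467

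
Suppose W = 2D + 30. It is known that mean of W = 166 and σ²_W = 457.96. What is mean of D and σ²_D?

mean of D = 68, σ²_D = 114.49

From W = 2D + 30: mean of W = a·mean of D + b, so mean of D = (mean of W − b)/a = (166 − 30)/2 = 68.
σ²_W = a²·σ²_D, so σ²_D = 457.96/2² = 114.49.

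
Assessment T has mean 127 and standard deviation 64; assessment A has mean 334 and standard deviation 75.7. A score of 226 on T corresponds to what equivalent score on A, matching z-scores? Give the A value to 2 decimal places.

A = 451.10

z = (226 − 127)/64 ≈ 1.5469.
A = 334 + z·75.7 = 334 + (226 − 127)·75.7/64 ≈ 451.10.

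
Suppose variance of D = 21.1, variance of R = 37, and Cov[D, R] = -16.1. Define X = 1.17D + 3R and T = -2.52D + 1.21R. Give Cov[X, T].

Cov[X, T] = 171.02199

By bilinearity, Cov[X, T] = ac·variance of D + bd·variance of R + (ad+bc)·Cov[D, R], with a=1.17, b=3, c=-2.52, d=1.21.
ac·variance of D = 1.17·(-2.52)·21.1 = -62.21124
bd·variance of R = 3·1.21·37 = 134.31
(ad+bc)·Cov[D, R] = (-6.1443)·(-16.1) = 98.92323
Cov[X, T] = -62.21124 + 134.31 + 98.92323 = 171.02199.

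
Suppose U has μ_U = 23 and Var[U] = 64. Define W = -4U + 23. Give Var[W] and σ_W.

Var[W] = 1024, σ_W = 32

W = -4U + 23 is linear with a = -4, b = 23.
Var[W] = a²·Var[U] = (-4)²·64 = 1024 (the additive constant 23 does not affect variance).
σ_U = √64 = 8.
σ_W = |a|·σ_U = |-4|·8 = 32.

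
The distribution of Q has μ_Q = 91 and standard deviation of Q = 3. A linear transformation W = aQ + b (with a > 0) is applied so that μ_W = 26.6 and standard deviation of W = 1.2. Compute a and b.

a = 0.4, b = -9.8

standard deviation of W = a·standard deviation of Q (a > 0), so a = 1.2/3 = 0.4.
μ_W = a·μ_Q + b, so b = 26.6 − 0.4·91 = -9.8.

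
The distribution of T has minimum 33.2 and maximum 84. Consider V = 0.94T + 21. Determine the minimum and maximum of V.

min(V) = 52.208, max(V) = 99.96

a = 0.94 > 0, so min(V) = a·min(T)+b = 0.94·33.2 + 21 = 52.208 and max(V) = 0.94·84 + 21 = 99.96.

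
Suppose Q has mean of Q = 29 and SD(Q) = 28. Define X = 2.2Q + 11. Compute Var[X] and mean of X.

X = 2.2Q + 11 is linear with a = 2.2, b = 11.
Var[Q] = 28² = 784.
Var[X] = a²·Var[Q] = 2.2²·784 = 3794.56 (the additive constant 11 does not affect variance).
mean of X = a·mean of Q + b = 2.2·29 + 11 = 74.8.

Var[X] = 3794.56, mean of X = 74.8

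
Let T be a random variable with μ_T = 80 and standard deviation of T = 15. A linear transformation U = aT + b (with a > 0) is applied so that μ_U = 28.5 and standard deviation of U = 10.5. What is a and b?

standard deviation of U = a·standard deviation of T (a > 0), so a = 10.5/15 = 0.7.
μ_U = a·μ_T + b, so b = 28.5 − 0.7·80 = -27.5.

a = 0.7, b = -27.5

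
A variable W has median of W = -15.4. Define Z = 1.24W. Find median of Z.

median of Z = -19.096

A linear map preserves order up to sign, so median of Z = a·median of W + b = 1.24·(-15.4) = -19.096.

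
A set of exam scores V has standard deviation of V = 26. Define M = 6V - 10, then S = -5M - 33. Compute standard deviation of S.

standard deviation of M = |6|·26 = 156.
standard deviation of S = |-5|·156 = 780.

standard deviation of S = 780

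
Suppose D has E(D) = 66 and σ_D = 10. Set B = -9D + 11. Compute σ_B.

σ_B = 90

B = -9D + 11 is linear with a = -9, b = 11.
σ_B = |a|·σ_D = |-9|·10 = 90.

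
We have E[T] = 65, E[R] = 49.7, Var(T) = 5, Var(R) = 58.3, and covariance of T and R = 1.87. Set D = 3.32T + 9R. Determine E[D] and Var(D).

E[D] = 663.1, Var(D) = 4889.1632

E[D] = 3.32·E[T] + 9·E[R] = 3.32·65 + 9·49.7 = 663.1.
Var(D) = a²·Var(T) + b²·Var(R) + 2ab·covariance of T and R with a = 3.32, b = 9.
= 3.32²·5 + 9²·58.3 + 2·3.32·9·1.87
= 55.112 + 4722.3 + 111.7512 = 4889.1632.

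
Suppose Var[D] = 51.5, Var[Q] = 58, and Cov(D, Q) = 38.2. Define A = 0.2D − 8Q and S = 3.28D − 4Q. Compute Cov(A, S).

Cov(A, S) = 856.856

By bilinearity, Cov(A, S) = ac·Var[D] + bd·Var[Q] + (ad+bc)·Cov(D, Q), with a=0.2, b=-8, c=3.28, d=-4.
ac·Var[D] = 0.2·3.28·51.5 = 33.784
bd·Var[Q] = (-8)·(-4)·58 = 1856
(ad+bc)·Cov(D, Q) = (-27.04)·38.2 = -1032.928
Cov(A, S) = 33.784 + 1856 + (-1032.928) = 856.856.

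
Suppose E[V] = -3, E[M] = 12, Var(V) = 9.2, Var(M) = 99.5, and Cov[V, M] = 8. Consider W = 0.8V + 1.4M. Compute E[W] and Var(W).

E[W] = 14.4, Var(W) = 218.828

E[W] = 0.8·E[V] + 1.4·E[M] = 0.8·(-3) + 1.4·12 = 14.4.
Var(W) = a²·Var(V) + b²·Var(M) + 2ab·Cov[V, M] with a = 0.8, b = 1.4.
= 0.8²·9.2 + 1.4²·99.5 + 2·0.8·1.4·8
= 5.888 + 195.02 + 17.92 = 218.828.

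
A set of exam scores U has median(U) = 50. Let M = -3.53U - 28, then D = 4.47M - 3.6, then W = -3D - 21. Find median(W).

median(W) = 2732.145

median(M) = (-3.53)·50 + (-28) = -204.5.
median(D) = 4.47·(-204.5) + (-3.6) = -917.715.
median(W) = (-3)·(-917.715) + (-21) = 2732.145.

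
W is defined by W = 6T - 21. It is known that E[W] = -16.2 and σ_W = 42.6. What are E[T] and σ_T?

E[T] = 0.8, σ_T = 7.1

From W = 6T - 21: E[W] = a·E[T] + b, so E[T] = (E[W] − b)/a = (-16.2 − (-21))/6 = 0.8.
σ_W = |a|·σ_T, so σ_T = 42.6/|6| = 7.1.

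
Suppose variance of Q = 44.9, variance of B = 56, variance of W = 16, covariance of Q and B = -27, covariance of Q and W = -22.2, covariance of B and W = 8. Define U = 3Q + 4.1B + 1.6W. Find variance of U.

variance of U = 614.06

variance of U = a²·variance of Q + b²·variance of B + c²·variance of W + 2ab·covariance of Q and B + 2ac·covariance of Q and W + 2bc·covariance of B and W, with a = 3, b = 4.1, c = 1.6.
= 404.1 + 941.36 + 40.96 + (-664.2) + (-213.12) + 104.96
= 614.06.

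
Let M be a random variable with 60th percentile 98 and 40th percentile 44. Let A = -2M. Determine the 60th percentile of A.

Since a = -2 < 0 the transformation is decreasing, reversing order: the 60th percentile of A corresponds to the 40th percentile of M.
So P_{60}(A) = a·P_{40}(M) + b = (-2)·44 = -88.

60th percentile of A = -88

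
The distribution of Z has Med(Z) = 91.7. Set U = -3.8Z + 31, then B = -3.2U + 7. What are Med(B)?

Med(U) = (-3.8)·91.7 + 31 = -317.46.
Med(B) = (-3.2)·(-317.46) + 7 = 1022.872.

Med(B) = 1022.872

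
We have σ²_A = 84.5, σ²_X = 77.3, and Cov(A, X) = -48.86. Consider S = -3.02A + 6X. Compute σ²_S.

σ²_S = 5324.1602

σ²_S = a²·σ²_A + b²·σ²_X + 2ab·Cov(A, X) with a = -3.02, b = 6.
= (-3.02)²·84.5 + 6²·77.3 + 2·(-3.02)·6·(-48.86)
= 770.6738 + 2782.8 + 1770.6864 = 5324.1602.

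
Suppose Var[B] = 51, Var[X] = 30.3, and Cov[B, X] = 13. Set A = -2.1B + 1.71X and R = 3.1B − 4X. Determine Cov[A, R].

By bilinearity, Cov[A, R] = ac·Var[B] + bd·Var[X] + (ad+bc)·Cov[B, X], with a=-2.1, b=1.71, c=3.1, d=-4.
ac·Var[B] = (-2.1)·3.1·51 = -332.01
bd·Var[X] = 1.71·(-4)·30.3 = -207.252
(ad+bc)·Cov[B, X] = (13.701)·13 = 178.113
Cov[A, R] = -332.01 + (-207.252) + 178.113 = -361.149.

Cov[A, R] = -361.149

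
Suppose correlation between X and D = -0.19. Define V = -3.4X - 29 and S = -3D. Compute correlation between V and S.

Linear rescalings preserve correlation up to sign; here the slopes -3.4 and -3 have the same sign, so correlation between V and S = correlation between X and D = -0.19.

correlation between V and S = -0.19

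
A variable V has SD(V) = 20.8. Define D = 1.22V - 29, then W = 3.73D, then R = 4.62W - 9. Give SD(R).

SD(D) = |1.22|·20.8 = 25.376.
SD(W) = |3.73|·25.376 = 94.65248.
SD(R) = |4.62|·94.65248 = 437.2944576.

SD(R) = 437.2944576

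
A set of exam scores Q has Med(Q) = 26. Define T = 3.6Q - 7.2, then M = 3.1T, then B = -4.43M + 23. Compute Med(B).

Med(B) = -1163.5312

Med(T) = 3.6·26 + (-7.2) = 86.4.
Med(M) = 3.1·86.4 = 267.84.
Med(B) = (-4.43)·267.84 + 23 = -1163.5312.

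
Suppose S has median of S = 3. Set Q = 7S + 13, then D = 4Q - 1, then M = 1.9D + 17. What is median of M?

median of M = 273.5

median of Q = 7·3 + 13 = 34.
median of D = 4·34 + (-1) = 135.
median of M = 1.9·135 + 17 = 273.5.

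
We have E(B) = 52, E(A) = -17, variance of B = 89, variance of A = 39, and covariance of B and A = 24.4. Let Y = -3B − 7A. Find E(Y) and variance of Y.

E(Y) = (-3)·E(B) + (-7)·E(A) = (-3)·52 + (-7)·(-17) = -37.
variance of Y = a²·variance of B + b²·variance of A + 2ab·covariance of B and A with a = -3, b = -7.
= (-3)²·89 + (-7)²·39 + 2·(-3)·(-7)·24.4
= 801 + 1911 + 1024.8 = 3736.8.

E(Y) = -37, variance of Y = 3736.8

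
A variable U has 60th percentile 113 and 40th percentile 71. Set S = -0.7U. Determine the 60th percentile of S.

Since a = -0.7 < 0 the transformation is decreasing, reversing order: the 60th percentile of S corresponds to the 40th percentile of U.
So P_{60}(S) = a·P_{40}(U) + b = (-0.7)·71 = -49.7.

60th percentile of S = -49.7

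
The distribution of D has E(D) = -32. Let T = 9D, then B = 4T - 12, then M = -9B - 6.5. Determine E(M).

E(T) = 9·(-32) = -288.
E(B) = 4·(-288) + (-12) = -1164.
E(M) = (-9)·(-1164) + (-6.5) = 10469.5.

E(M) = 10469.5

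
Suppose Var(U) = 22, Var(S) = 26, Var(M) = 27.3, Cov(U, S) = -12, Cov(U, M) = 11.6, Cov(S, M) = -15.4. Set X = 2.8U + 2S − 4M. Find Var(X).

Var(X) = 565.44

Var(X) = a²·Var(U) + b²·Var(S) + c²·Var(M) + 2ab·Cov(U, S) + 2ac·Cov(U, M) + 2bc·Cov(S, M), with a = 2.8, b = 2, c = -4.
= 172.48 + 104 + 436.8 + (-134.4) + (-259.84) + 246.4
= 565.44.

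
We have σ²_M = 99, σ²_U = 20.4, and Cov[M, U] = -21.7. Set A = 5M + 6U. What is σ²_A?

σ²_A = a²·σ²_M + b²·σ²_U + 2ab·Cov[M, U] with a = 5, b = 6.
= 5²·99 + 6²·20.4 + 2·5·6·(-21.7)
= 2475 + 734.4 + (-1302) = 1907.4.

σ²_A = 1907.4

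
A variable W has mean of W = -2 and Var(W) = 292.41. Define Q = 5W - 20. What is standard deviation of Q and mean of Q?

Q = 5W - 20 is linear with a = 5, b = -20.
standard deviation of W = √292.41 = 17.1.
standard deviation of Q = |a|·standard deviation of W = |5|·17.1 = 85.5.
mean of Q = a·mean of W + b = 5·(-2) + (-20) = -30.

standard deviation of Q = 85.5, mean of Q = -30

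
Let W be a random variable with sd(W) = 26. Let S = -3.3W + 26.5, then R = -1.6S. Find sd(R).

sd(R) = 137.28

sd(S) = |-3.3|·26 = 85.8.
sd(R) = |-1.6|·85.8 = 137.28.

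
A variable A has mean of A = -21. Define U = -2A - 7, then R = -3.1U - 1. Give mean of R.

mean of R = -109.5

mean of U = (-2)·(-21) + (-7) = 35.
mean of R = (-3.1)·35 + (-1) = -109.5.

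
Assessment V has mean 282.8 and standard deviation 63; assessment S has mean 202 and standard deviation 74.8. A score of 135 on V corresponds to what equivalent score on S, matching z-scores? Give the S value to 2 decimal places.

z = (135 − 282.8)/63 ≈ -2.346.
S = 202 + z·74.8 = 202 + (135 − 282.8)·74.8/63 ≈ 26.52.

S = 26.52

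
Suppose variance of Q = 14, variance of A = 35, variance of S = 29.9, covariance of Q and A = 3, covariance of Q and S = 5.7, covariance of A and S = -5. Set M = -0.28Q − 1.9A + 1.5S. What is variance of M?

variance of M = 221.6266

variance of M = a²·variance of Q + b²·variance of A + c²·variance of S + 2ab·covariance of Q and A + 2ac·covariance of Q and S + 2bc·covariance of A and S, with a = -0.28, b = -1.9, c = 1.5.
= 1.0976 + 126.35 + 67.275 + 3.192 + (-4.788) + 28.5
= 221.6266.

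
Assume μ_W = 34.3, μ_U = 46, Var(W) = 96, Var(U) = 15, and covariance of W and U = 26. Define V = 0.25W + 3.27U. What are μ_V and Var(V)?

μ_V = 158.995, Var(V) = 208.9035

μ_V = 0.25·μ_W + 3.27·μ_U = 0.25·34.3 + 3.27·46 = 158.995.
Var(V) = a²·Var(W) + b²·Var(U) + 2ab·covariance of W and U with a = 0.25, b = 3.27.
= 0.25²·96 + 3.27²·15 + 2·0.25·3.27·26
= 6 + 160.3935 + 42.51 = 208.9035.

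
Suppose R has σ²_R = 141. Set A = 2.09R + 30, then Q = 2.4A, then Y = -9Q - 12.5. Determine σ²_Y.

σ²_Y = 287355.283776

σ²_A = 2.09²·141 = 615.9021.
σ²_Q = 2.4²·615.9021 = 3547.596096.
σ²_Y = (-9)²·3547.596096 = 287355.283776.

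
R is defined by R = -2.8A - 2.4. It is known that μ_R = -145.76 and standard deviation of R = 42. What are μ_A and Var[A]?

μ_A = 51.2, Var[A] = 225

From R = -2.8A - 2.4: μ_R = a·μ_A + b, so μ_A = (μ_R − b)/a = (-145.76 − (-2.4))/(-2.8) = 51.2.
Var[R] = 42² = 1764.
Var[R] = a²·Var[A], so Var[A] = 1764/(-2.8)² = 225.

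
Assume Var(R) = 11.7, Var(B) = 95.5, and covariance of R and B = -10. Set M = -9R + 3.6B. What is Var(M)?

Var(M) = a²·Var(R) + b²·Var(B) + 2ab·covariance of R and B with a = -9, b = 3.6.
= (-9)²·11.7 + 3.6²·95.5 + 2·(-9)·3.6·(-10)
= 947.7 + 1237.68 + 648 = 2833.38.

Var(M) = 2833.38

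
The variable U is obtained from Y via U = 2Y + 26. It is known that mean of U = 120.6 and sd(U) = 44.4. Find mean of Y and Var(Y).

mean of Y = 47.3, Var(Y) = 492.84

From U = 2Y + 26: mean of U = a·mean of Y + b, so mean of Y = (mean of U − b)/a = (120.6 − 26)/2 = 47.3.
Var(U) = 44.4² = 1971.36.
Var(U) = a²·Var(Y), so Var(Y) = 1971.36/2² = 492.84.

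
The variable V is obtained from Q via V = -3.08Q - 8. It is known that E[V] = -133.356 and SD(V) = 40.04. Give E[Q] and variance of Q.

E[Q] = 40.7, variance of Q = 169

From V = -3.08Q - 8: E[V] = a·E[Q] + b, so E[Q] = (E[V] − b)/a = (-133.356 − (-8))/(-3.08) = 40.7.
variance of V = 40.04² = 1603.2016.
variance of V = a²·variance of Q, so variance of Q = 1603.2016/(-3.08)² = 169.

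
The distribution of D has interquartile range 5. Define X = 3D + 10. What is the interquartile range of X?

Under X = aD + b, IQR(X) = |a|·IQR(D) = |3|·5 = 15 (shifts cancel; spread scales by |a|).

IQR(X) = 15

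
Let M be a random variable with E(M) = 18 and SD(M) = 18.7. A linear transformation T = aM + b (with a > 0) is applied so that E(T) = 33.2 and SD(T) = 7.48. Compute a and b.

SD(T) = a·SD(M) (a > 0), so a = 7.48/18.7 = 0.4.
E(T) = a·E(M) + b, so b = 33.2 − 0.4·18 = 26.

a = 0.4, b = 26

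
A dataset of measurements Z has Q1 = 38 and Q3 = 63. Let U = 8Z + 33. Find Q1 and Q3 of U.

a = 8 > 0: Q1(U) = a·Q1(Z)+b = 337, Q3(U) = a·Q3(Z)+b = 537.

Q1(U) = 337, Q3(U) = 537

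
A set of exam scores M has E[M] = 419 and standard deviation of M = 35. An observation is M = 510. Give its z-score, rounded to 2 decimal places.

z = 2.60

z = (M − E[M]) / standard deviation of M = (510 − 419) / 35 = 2.60.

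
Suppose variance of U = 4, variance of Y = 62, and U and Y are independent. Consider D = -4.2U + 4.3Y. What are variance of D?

variance of D = 1216.94

variance of D = a²·variance of U + b²·variance of Y + 2ab·Cov(U, Y) with a = -4.2, b = 4.3.
Independence gives Cov(U, Y) = 0.
= (-4.2)²·4 + 4.3²·62 + 2·(-4.2)·4.3·0
= 70.56 + 1146.38 + 0 = 1216.94.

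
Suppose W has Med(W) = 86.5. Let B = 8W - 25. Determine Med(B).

Med(B) = 667

A linear map preserves order up to sign, so Med(B) = a·Med(W) + b = 8·86.5 + (-25) = 667.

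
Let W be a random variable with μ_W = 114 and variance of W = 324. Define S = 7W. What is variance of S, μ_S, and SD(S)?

S = 7W is linear with a = 7, b = 0.
variance of S = a²·variance of W = 7²·324 = 15876.
μ_S = a·μ_W + b = 7·114 = 798.
SD(W) = √324 = 18.
SD(S) = |a|·SD(W) = |7|·18 = 126.

variance of S = 15876, μ_S = 798, SD(S) = 126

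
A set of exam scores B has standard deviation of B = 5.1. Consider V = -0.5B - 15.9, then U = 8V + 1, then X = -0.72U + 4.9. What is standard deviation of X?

standard deviation of X = 14.688

standard deviation of V = |-0.5|·5.1 = 2.55.
standard deviation of U = |8|·2.55 = 20.4.
standard deviation of X = |-0.72|·20.4 = 14.688.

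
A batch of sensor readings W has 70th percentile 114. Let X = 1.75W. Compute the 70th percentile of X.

Since a = 1.75 > 0 the transformation is increasing, so the 70th percentile of X = a·(P_{70} of W) + b = 1.75·114 = 199.5.

70th percentile of X = 199.5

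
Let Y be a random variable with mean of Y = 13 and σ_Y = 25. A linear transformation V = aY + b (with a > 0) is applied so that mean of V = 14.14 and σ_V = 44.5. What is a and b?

a = 1.78, b = -9

σ_V = a·σ_Y (a > 0), so a = 44.5/25 = 1.78.
mean of V = a·mean of Y + b, so b = 14.14 − 1.78·13 = -9.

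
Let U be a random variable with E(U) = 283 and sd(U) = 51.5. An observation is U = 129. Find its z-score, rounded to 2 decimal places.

z = (U − E(U)) / sd(U) = (129 − 283) / 51.5 ≈ -2.99.

z = -2.99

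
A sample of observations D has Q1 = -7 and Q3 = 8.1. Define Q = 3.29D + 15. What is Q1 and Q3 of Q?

a = 3.29 > 0: Q1(Q) = a·Q1(D)+b = -8.03, Q3(Q) = a·Q3(D)+b = 41.649.

Q1(Q) = -8.03, Q3(Q) = 41.649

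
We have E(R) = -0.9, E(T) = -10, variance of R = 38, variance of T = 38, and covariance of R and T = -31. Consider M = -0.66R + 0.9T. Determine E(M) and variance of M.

E(M) = (-0.66)·E(R) + 0.9·E(T) = (-0.66)·(-0.9) + 0.9·(-10) = -8.406.
variance of M = a²·variance of R + b²·variance of T + 2ab·covariance of R and T with a = -0.66, b = 0.9.
= (-0.66)²·38 + 0.9²·38 + 2·(-0.66)·0.9·(-31)
= 16.5528 + 30.78 + 36.828 = 84.1608.

E(M) = -8.406, variance of M = 84.1608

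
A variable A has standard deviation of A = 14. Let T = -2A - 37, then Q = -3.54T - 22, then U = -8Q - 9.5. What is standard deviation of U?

standard deviation of U = 792.96

standard deviation of T = |-2|·14 = 28.
standard deviation of Q = |-3.54|·28 = 99.12.
standard deviation of U = |-8|·99.12 = 792.96.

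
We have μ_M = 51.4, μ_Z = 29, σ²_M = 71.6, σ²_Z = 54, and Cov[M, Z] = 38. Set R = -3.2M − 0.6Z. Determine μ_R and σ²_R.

μ_R = (-3.2)·μ_M + (-0.6)·μ_Z = (-3.2)·51.4 + (-0.6)·29 = -181.88.
σ²_R = a²·σ²_M + b²·σ²_Z + 2ab·Cov[M, Z] with a = -3.2, b = -0.6.
= (-3.2)²·71.6 + (-0.6)²·54 + 2·(-3.2)·(-0.6)·38
= 733.184 + 19.44 + 145.92 = 898.544.

μ_R = -181.88, σ²_R = 898.544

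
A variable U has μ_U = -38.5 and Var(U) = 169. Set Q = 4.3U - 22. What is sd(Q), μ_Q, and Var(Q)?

Q = 4.3U - 22 is linear with a = 4.3, b = -22.
sd(U) = √169 = 13.
sd(Q) = |a|·sd(U) = |4.3|·13 = 55.9.
μ_Q = a·μ_U + b = 4.3·(-38.5) + (-22) = -187.55.
Var(Q) = a²·Var(U) = 4.3²·169 = 3124.81 (the additive constant -22 does not affect variance).

sd(Q) = 55.9, μ_Q = -187.55, Var(Q) = 3124.81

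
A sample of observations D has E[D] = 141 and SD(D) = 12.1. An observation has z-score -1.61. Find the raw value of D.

D = E[D] + z·SD(D) = 141 + (-1.61)·12.1 = 121.519.

D = 121.519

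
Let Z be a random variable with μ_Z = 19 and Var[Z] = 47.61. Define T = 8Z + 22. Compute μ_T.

μ_T = 174

T = 8Z + 22 is linear with a = 8, b = 22.
μ_T = a·μ_Z + b = 8·19 + 22 = 174.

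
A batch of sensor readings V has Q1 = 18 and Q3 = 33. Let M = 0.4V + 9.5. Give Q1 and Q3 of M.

a = 0.4 > 0: Q1(M) = a·Q1(V)+b = 16.7, Q3(M) = a·Q3(V)+b = 22.7.

Q1(M) = 16.7, Q3(M) = 22.7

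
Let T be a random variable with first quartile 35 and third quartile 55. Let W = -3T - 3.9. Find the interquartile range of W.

IQR(W) = 60

IQR of T = Q3 − Q1 = 55 − 35 = 20.
Under W = aT + b, IQR(W) = |a|·IQR(T) = |-3|·20 = 60 (shifts cancel; spread scales by |a|).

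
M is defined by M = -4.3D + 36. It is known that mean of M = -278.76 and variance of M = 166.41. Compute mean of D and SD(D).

From M = -4.3D + 36: mean of M = a·mean of D + b, so mean of D = (mean of M − b)/a = (-278.76 − 36)/(-4.3) = 73.2.
SD(M) = √166.41 = 12.9.
SD(M) = |a|·SD(D), so SD(D) = 12.9/|-4.3| = 3.

mean of D = 73.2, SD(D) = 3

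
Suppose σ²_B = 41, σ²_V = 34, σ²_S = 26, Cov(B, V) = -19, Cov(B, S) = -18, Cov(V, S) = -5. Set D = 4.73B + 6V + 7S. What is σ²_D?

σ²_D = a²·σ²_B + b²·σ²_V + c²·σ²_S + 2ab·Cov(B, V) + 2ac·Cov(B, S) + 2bc·Cov(V, S), with a = 4.73, b = 6, c = 7.
= 917.2889 + 1224 + 1274 + (-1078.44) + (-1191.96) + (-420)
= 724.8889.

σ²_D = 724.8889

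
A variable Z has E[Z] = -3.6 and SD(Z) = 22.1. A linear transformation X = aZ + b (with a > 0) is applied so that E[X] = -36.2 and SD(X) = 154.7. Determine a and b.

a = 7, b = -11

SD(X) = a·SD(Z) (a > 0), so a = 154.7/22.1 = 7.
E[X] = a·E[Z] + b, so b = -36.2 − 7·(-3.6) = -11.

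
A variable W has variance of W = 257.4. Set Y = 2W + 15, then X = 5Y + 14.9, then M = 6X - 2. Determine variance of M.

variance of M = 926640

variance of Y = 2²·257.4 = 1029.6.
variance of X = 5²·1029.6 = 25740.
variance of M = 6²·25740 = 926640.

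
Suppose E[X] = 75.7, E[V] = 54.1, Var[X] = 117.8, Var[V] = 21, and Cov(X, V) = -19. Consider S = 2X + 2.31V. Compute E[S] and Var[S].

E[S] = 276.371, Var[S] = 407.6981

E[S] = 2·E[X] + 2.31·E[V] = 2·75.7 + 2.31·54.1 = 276.371.
Var[S] = a²·Var[X] + b²·Var[V] + 2ab·Cov(X, V) with a = 2, b = 2.31.
= 2²·117.8 + 2.31²·21 + 2·2·2.31·(-19)
= 471.2 + 112.0581 + (-175.56) = 407.6981.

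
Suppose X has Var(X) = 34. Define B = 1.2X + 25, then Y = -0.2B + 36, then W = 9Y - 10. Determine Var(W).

Var(B) = 1.2²·34 = 48.96.
Var(Y) = (-0.2)²·48.96 = 1.9584.
Var(W) = 9²·1.9584 = 158.6304.

Var(W) = 158.6304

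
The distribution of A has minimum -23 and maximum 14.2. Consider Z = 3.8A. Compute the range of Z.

Range of A = 14.2 − (-23) = 37.2.
Range(Z) = |a|·Range(A) = |3.8|·37.2 = 141.36.

Range(Z) = 141.36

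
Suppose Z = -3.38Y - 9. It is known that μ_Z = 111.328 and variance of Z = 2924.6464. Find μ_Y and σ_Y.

From Z = -3.38Y - 9: μ_Z = a·μ_Y + b, so μ_Y = (μ_Z − b)/a = (111.328 − (-9))/(-3.38) = -35.6.
σ_Z = √2924.6464 = 54.08.
σ_Z = |a|·σ_Y, so σ_Y = 54.08/|-3.38| = 16.

μ_Y = -35.6, σ_Y = 16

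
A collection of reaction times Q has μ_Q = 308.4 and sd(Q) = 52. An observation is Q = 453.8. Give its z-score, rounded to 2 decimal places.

z = 2.80

z = (Q − μ_Q) / sd(Q) = (453.8 − 308.4) / 52 ≈ 2.80.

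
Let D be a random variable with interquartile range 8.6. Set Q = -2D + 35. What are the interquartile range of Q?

Under Q = aD + b, IQR(Q) = |a|·IQR(D) = |-2|·8.6 = 17.2 (shifts cancel; spread scales by |a|).

IQR(Q) = 17.2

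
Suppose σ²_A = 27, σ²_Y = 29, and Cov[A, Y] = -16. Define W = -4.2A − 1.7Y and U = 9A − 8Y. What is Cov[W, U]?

By bilinearity, Cov[W, U] = ac·σ²_A + bd·σ²_Y + (ad+bc)·Cov[A, Y], with a=-4.2, b=-1.7, c=9, d=-8.
ac·σ²_A = (-4.2)·9·27 = -1020.6
bd·σ²_Y = (-1.7)·(-8)·29 = 394.4
(ad+bc)·Cov[A, Y] = (18.3)·(-16) = -292.8
Cov[W, U] = -1020.6 + 394.4 + (-292.8) = -919.

Cov[W, U] = -919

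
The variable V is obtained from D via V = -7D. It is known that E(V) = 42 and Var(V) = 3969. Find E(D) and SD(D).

From V = -7D: E(V) = a·E(D) + b, so E(D) = (E(V) − b)/a = (42 − 0)/(-7) = -6.
SD(V) = √3969 = 63.
SD(V) = |a|·SD(D), so SD(D) = 63/|-7| = 9.

E(D) = -6, SD(D) = 9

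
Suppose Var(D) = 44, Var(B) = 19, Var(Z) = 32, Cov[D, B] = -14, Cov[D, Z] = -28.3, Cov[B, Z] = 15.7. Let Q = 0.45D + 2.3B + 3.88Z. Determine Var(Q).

Var(Q) = a²·Var(D) + b²·Var(B) + c²·Var(Z) + 2ab·Cov[D, B] + 2ac·Cov[D, Z] + 2bc·Cov[B, Z], with a = 0.45, b = 2.3, c = 3.88.
= 8.91 + 100.51 + 481.7408 + (-28.98) + (-98.8236) + 280.2136
= 743.5708.

Var(Q) = 743.5708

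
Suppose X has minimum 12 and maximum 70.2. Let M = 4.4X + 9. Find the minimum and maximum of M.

a = 4.4 > 0, so min(M) = a·min(X)+b = 4.4·12 + 9 = 61.8 and max(M) = 4.4·70.2 + 9 = 317.88.

min(M) = 61.8, max(M) = 317.88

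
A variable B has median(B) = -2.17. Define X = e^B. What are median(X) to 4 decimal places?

e^B is monotone on this domain, so median(X) = exp(-2.17) ≈ 0.1142.

median(X) = 0.1142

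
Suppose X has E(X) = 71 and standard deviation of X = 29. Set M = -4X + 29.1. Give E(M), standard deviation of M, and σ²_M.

M = -4X + 29.1 is linear with a = -4, b = 29.1.
E(M) = a·E(X) + b = (-4)·71 + 29.1 = -254.9.
standard deviation of M = |a|·standard deviation of X = |-4|·29 = 116.
σ²_X = 29² = 841.
σ²_M = a²·σ²_X = (-4)²·841 = 13456 (the additive constant 29.1 does not affect variance).

E(M) = -254.9, standard deviation of M = 116, σ²_M = 13456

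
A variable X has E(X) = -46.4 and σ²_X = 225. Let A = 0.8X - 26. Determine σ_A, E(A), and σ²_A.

A = 0.8X - 26 is linear with a = 0.8, b = -26.
σ_X = √225 = 15.
σ_A = |a|·σ_X = |0.8|·15 = 12.
E(A) = a·E(X) + b = 0.8·(-46.4) + (-26) = -63.12.
σ²_A = a²·σ²_X = 0.8²·225 = 144 (the additive constant -26 does not affect variance).

σ_A = 12, E(A) = -63.12, σ²_A = 144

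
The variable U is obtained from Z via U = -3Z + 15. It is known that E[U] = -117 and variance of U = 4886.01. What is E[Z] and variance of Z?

E[Z] = 44, variance of Z = 542.89

From U = -3Z + 15: E[U] = a·E[Z] + b, so E[Z] = (E[U] − b)/a = (-117 − 15)/(-3) = 44.
variance of U = a²·variance of Z, so variance of Z = 4886.01/(-3)² = 542.89.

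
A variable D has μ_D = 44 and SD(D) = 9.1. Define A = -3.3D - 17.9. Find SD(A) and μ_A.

SD(A) = 30.03, μ_A = -163.1

A = -3.3D - 17.9 is linear with a = -3.3, b = -17.9.
SD(A) = |a|·SD(D) = |-3.3|·9.1 = 30.03.
μ_A = a·μ_D + b = (-3.3)·44 + (-17.9) = -163.1.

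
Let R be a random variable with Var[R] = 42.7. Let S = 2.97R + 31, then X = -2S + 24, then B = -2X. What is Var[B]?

Var[B] = 6026.43888

Var[S] = 2.97²·42.7 = 376.65243.
Var[X] = (-2)²·376.65243 = 1506.60972.
Var[B] = (-2)²·1506.60972 = 6026.43888.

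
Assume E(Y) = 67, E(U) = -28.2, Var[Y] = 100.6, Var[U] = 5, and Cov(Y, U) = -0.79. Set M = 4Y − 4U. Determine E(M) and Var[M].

E(M) = 380.8, Var[M] = 1714.88

E(M) = 4·E(Y) + (-4)·E(U) = 4·67 + (-4)·(-28.2) = 380.8.
Var[M] = a²·Var[Y] + b²·Var[U] + 2ab·Cov(Y, U) with a = 4, b = -4.
= 4²·100.6 + (-4)²·5 + 2·4·(-4)·(-0.79)
= 1609.6 + 80 + 25.28 = 1714.88.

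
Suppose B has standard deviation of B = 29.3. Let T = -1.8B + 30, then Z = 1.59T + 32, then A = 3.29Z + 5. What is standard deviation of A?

standard deviation of T = |-1.8|·29.3 = 52.74.
standard deviation of Z = |1.59|·52.74 = 83.8566.
standard deviation of A = |3.29|·83.8566 = 275.888214.

standard deviation of A = 275.888214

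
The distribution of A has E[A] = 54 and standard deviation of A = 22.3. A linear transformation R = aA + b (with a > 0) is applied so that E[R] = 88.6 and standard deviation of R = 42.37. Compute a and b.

a = 1.9, b = -14

standard deviation of R = a·standard deviation of A (a > 0), so a = 42.37/22.3 = 1.9.
E[R] = a·E[A] + b, so b = 88.6 − 1.9·54 = -14.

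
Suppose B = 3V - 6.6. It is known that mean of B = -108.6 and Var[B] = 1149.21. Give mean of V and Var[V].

From B = 3V - 6.6: mean of B = a·mean of V + b, so mean of V = (mean of B − b)/a = (-108.6 − (-6.6))/3 = -34.
Var[B] = a²·Var[V], so Var[V] = 1149.21/3² = 127.69.

mean of V = -34, Var[V] = 127.69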